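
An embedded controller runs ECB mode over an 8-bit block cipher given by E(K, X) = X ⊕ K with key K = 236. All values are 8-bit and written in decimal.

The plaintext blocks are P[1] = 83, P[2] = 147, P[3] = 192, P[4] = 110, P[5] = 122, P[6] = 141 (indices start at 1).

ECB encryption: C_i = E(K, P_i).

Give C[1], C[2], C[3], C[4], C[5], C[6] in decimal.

C[1]: E(K, 83) = 191.
C[2]: E(K, 147) = 127.
C[3]: E(K, 192) = 44.
C[4]: E(K, 110) = 130.
C[5]: E(K, 122) = 150.
C[6]: E(K, 141) = 97.

C[1] = 191, C[2] = 127, C[3] = 44, C[4] = 130, C[5] = 150, C[6] = 97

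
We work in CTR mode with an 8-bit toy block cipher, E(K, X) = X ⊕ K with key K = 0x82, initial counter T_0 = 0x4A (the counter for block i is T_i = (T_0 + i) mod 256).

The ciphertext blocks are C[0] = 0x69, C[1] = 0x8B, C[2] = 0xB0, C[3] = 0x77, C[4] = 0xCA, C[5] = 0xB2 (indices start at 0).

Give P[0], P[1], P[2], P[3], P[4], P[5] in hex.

CTR decryption: S_i = E(K, T_i) where T_i is the counter for block i; P_i = C_i ⊕ S_i.
P[0]: T = 0x4A, S = E(K, T) = 0xC8; 0x69 ⊕ 0xC8 = 0xA1.
P[1]: T = 0x4B, S = E(K, T) = 0xC9; 0x8B ⊕ 0xC9 = 0x42.
P[2]: T = 0x4C, S = E(K, T) = 0xCE; 0xB0 ⊕ 0xCE = 0x7E.
P[3]: T = 0x4D, S = E(K, T) = 0xCF; 0x77 ⊕ 0xCF = 0xB8.
P[4]: T = 0x4E, S = E(K, T) = 0xCC; 0xCA ⊕ 0xCC = 0x06.
P[5]: T = 0x4F, S = E(K, T) = 0xCD; 0xB2 ⊕ 0xCD = 0x7F.

P[0] = 0xA1, P[1] = 0x42, P[2] = 0x7E, P[3] = 0xB8, P[4] = 0x06, P[5] = 0x7F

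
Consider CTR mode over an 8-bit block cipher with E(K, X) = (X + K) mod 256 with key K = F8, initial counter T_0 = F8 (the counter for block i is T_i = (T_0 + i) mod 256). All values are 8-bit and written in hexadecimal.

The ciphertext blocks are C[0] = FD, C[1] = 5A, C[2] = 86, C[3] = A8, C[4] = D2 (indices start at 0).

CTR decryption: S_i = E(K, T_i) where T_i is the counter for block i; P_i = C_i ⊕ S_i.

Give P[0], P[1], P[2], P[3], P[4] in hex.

P[0]: T = F8, S = E(K, T) = F0; FD ⊕ F0 = 0D.
P[1]: T = F9, S = E(K, T) = F1; 5A ⊕ F1 = AB.
P[2]: T = FA, S = E(K, T) = F2; 86 ⊕ F2 = 74.
P[3]: T = FB, S = E(K, T) = F3; A8 ⊕ F3 = 5B.
P[4]: T = FC, S = E(K, T) = F4; D2 ⊕ F4 = 26.

P[0] = 0D, P[1] = AB, P[2] = 74, P[3] = 5B, P[4] = 26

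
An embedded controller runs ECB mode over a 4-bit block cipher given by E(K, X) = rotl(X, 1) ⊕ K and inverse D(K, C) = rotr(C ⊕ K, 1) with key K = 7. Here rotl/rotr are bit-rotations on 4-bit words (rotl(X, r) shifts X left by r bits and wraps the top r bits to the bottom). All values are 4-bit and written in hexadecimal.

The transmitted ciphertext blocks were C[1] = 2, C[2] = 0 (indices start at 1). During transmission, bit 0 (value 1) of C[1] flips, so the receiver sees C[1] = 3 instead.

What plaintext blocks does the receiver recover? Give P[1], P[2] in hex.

P[1] = 2, P[2] = B

ECB decryption: P_i = D(K, C_i).
Only C[1] changed, to 3. In ECB, a change in C_i affects only P_i. Decrypting the received ciphertext:
P[1]: D(K, 3) = 2.
P[2]: D(K, 0) = B.
Blocks that differ from the original plaintext: P[1].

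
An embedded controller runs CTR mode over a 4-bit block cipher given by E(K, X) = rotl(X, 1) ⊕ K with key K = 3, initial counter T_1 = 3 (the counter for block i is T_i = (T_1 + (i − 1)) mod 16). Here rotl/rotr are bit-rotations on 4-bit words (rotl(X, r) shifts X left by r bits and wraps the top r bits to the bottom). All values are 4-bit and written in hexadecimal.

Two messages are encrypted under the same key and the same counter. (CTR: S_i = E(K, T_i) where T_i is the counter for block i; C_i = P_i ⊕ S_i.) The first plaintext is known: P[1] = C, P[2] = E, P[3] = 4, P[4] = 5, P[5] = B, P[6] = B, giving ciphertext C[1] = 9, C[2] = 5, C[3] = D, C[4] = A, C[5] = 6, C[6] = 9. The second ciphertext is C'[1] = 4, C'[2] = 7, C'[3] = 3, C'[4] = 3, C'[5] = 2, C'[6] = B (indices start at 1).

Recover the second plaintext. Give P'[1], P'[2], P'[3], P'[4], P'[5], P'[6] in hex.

In CTR with a reused counter, both messages share the same keystream S_i, so C_i ⊕ C'_i = P_i ⊕ P'_i and thus P'_i = P_i ⊕ C_i ⊕ C'_i.
P'[1]: C ⊕ 9 ⊕ 4 = 1.
P'[2]: E ⊕ 5 ⊕ 7 = C.
P'[3]: 4 ⊕ D ⊕ 3 = A.
P'[4]: 5 ⊕ A ⊕ 3 = C.
P'[5]: B ⊕ 6 ⊕ 2 = F.
P'[6]: B ⊕ 9 ⊕ B = 9.

P'[1] = 1, P'[2] = C, P'[3] = A, P'[4] = C, P'[5] = F, P'[6] = 9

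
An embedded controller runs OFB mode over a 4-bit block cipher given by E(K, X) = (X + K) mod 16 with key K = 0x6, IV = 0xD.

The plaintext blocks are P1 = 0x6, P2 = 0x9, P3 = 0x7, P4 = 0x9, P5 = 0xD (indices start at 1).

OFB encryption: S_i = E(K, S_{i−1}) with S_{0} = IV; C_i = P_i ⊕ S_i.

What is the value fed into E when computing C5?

C1: S = E(K, 0xD) = 0x3; 0x6 ⊕ 0x3 = 0x5.
C2: S = E(K, 0x3) = 0x9; 0x9 ⊕ 0x9 = 0x0.
C3: S = E(K, 0x9) = 0xF; 0x7 ⊕ 0xF = 0x8.
C4: S = E(K, 0xF) = 0x5; 0x9 ⊕ 0x5 = 0xC.
C5: S = E(K, 0x5) = 0xB; 0xD ⊕ 0xB = 0x6.
So the input to E for block 5 is 0x5.

0x5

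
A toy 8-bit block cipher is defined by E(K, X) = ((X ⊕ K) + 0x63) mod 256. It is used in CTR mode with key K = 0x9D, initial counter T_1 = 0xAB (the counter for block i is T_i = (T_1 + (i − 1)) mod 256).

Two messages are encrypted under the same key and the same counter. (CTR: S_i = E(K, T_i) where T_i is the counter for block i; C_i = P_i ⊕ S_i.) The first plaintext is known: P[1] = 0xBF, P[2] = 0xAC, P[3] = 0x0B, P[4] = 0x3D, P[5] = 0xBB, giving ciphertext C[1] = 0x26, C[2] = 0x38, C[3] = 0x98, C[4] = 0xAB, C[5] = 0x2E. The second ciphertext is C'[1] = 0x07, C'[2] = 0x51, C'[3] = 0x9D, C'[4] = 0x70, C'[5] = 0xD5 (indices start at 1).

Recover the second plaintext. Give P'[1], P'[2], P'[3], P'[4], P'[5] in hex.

In CTR with a reused counter, both messages share the same keystream S_i, so C_i ⊕ C'_i = P_i ⊕ P'_i and thus P'_i = P_i ⊕ C_i ⊕ C'_i.
P'[1]: 0xBF ⊕ 0x26 ⊕ 0x07 = 0x9E.
P'[2]: 0xAC ⊕ 0x38 ⊕ 0x51 = 0xC5.
P'[3]: 0x0B ⊕ 0x98 ⊕ 0x9D = 0x0E.
P'[4]: 0x3D ⊕ 0xAB ⊕ 0x70 = 0xE6.
P'[5]: 0xBB ⊕ 0x2E ⊕ 0xD5 = 0x40.

P'[1] = 0x9E, P'[2] = 0xC5, P'[3] = 0x0E, P'[4] = 0xE6, P'[5] = 0x40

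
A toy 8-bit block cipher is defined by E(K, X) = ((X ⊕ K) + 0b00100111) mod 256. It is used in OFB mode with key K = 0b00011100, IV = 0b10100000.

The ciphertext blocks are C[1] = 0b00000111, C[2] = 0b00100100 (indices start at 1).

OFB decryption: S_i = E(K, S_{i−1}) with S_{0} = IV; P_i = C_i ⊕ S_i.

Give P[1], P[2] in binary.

P[1] = 0b11100100, P[2] = 0b00000010

P[1]: S = E(K, 0b10100000) = 0b11100011; 0b00000111 ⊕ 0b11100011 = 0b11100100.
P[2]: S = E(K, 0b11100011) = 0b00100110; 0b00100100 ⊕ 0b00100110 = 0b00000010.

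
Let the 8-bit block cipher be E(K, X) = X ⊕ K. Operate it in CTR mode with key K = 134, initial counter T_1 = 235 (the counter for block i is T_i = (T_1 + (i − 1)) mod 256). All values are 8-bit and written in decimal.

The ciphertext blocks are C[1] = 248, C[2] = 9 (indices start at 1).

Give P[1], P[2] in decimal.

CTR decryption: S_i = E(K, T_i) where T_i is the counter for block i; P_i = C_i ⊕ S_i.
P[1]: T = 235, S = E(K, T) = 109; 248 ⊕ 109 = 149.
P[2]: T = 236, S = E(K, T) = 106; 9 ⊕ 106 = 99.

P[1] = 149, P[2] = 99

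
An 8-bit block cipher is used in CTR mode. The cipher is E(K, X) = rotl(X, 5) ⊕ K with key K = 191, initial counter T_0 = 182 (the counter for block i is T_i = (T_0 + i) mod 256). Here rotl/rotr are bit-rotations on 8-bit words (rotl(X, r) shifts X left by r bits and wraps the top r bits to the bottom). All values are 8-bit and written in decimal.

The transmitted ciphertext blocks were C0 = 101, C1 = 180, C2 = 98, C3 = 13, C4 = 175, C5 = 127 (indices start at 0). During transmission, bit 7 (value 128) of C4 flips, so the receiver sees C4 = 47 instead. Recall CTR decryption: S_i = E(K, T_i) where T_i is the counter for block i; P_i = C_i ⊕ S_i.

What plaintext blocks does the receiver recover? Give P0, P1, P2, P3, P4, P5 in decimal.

P0 = 12, P1 = 253, P2 = 202, P3 = 133, P4 = 199, P5 = 183

Only C4 changed, to 47. In CTR, a change in C_i flips the same bit in P_i only; the keystream is unaffected. Decrypting the received ciphertext:
P0: T = 182, S = E(K, T) = 105; 101 ⊕ 105 = 12.
P1: T = 183, S = E(K, T) = 73; 180 ⊕ 73 = 253.
P2: T = 184, S = E(K, T) = 168; 98 ⊕ 168 = 202.
P3: T = 185, S = E(K, T) = 136; 13 ⊕ 136 = 133.
P4: T = 186, S = E(K, T) = 232; 47 ⊕ 232 = 199.
P5: T = 187, S = E(K, T) = 200; 127 ⊕ 200 = 183.
Blocks that differ from the original plaintext: P4.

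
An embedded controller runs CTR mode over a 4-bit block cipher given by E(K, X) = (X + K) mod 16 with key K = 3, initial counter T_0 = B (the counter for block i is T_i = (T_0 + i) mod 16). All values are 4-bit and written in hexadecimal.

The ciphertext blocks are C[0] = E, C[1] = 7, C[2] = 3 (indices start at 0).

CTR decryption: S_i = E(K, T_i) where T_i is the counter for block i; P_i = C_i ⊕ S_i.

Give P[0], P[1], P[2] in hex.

P[0]: T = B, S = E(K, T) = E; E ⊕ E = 0.
P[1]: T = C, S = E(K, T) = F; 7 ⊕ F = 8.
P[2]: T = D, S = E(K, T) = 0; 3 ⊕ 0 = 3.

P[0] = 0, P[1] = 8, P[2] = 3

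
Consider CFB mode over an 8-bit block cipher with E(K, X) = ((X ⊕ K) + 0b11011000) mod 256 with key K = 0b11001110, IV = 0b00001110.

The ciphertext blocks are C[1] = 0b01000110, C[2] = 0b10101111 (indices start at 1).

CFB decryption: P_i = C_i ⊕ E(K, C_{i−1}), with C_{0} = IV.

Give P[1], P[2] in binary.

P[1]: E(K, 0b00001110) = 0b10011000; 0b01000110 ⊕ 0b10011000 = 0b11011110.
P[2]: E(K, 0b01000110) = 0b01100000; 0b10101111 ⊕ 0b01100000 = 0b11001111.

P[1] = 0b11011110, P[2] = 0b11001111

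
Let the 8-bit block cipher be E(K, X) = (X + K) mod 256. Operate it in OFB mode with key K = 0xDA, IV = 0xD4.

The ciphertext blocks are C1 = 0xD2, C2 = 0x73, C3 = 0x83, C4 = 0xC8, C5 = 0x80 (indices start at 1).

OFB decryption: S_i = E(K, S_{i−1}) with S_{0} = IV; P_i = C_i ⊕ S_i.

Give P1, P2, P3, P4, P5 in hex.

P1: S = E(K, 0xD4) = 0xAE; 0xD2 ⊕ 0xAE = 0x7C.
P2: S = E(K, 0xAE) = 0x88; 0x73 ⊕ 0x88 = 0xFB.
P3: S = E(K, 0x88) = 0x62; 0x83 ⊕ 0x62 = 0xE1.
P4: S = E(K, 0x62) = 0x3C; 0xC8 ⊕ 0x3C = 0xF4.
P5: S = E(K, 0x3C) = 0x16; 0x80 ⊕ 0x16 = 0x96.

P1 = 0x7C, P2 = 0xFB, P3 = 0xE1, P4 = 0xF4, P5 = 0x96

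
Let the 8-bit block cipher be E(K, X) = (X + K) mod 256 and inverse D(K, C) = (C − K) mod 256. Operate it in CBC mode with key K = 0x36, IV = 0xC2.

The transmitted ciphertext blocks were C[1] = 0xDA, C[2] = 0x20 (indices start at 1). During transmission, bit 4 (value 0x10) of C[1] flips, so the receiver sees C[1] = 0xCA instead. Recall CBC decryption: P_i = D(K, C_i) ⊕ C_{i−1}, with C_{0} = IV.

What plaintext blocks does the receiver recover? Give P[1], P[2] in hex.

P[1] = 0x56, P[2] = 0x20

Only C[1] changed, to 0xCA. In CBC, a change in C_i garbles P_i and flips the same bit in P_{i+1}. Decrypting the received ciphertext:
P[1]: D(K, 0xCA) = 0x94; 0x94 ⊕ 0xC2 = 0x56.
P[2]: D(K, 0x20) = 0xEA; 0xEA ⊕ 0xCA = 0x20.
Blocks that differ from the original plaintext: P[1], P[2].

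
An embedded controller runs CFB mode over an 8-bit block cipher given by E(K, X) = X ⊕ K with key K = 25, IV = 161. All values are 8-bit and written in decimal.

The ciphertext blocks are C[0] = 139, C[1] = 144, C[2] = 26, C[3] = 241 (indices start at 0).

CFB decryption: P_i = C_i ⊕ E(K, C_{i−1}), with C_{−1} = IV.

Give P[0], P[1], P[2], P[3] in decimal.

P[0] = 51, P[1] = 2, P[2] = 147, P[3] = 242

P[0]: E(K, 161) = 184; 139 ⊕ 184 = 51.
P[1]: E(K, 139) = 146; 144 ⊕ 146 = 2.
P[2]: E(K, 144) = 137; 26 ⊕ 137 = 147.
P[3]: E(K, 26) = 3; 241 ⊕ 3 = 242.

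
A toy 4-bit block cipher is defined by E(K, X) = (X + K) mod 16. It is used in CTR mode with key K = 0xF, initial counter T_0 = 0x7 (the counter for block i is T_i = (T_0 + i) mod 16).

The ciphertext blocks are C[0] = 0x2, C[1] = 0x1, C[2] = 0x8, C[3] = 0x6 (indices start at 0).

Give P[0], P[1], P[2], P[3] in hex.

P[0] = 0x4, P[1] = 0x6, P[2] = 0x0, P[3] = 0xF

CTR decryption: S_i = E(K, T_i) where T_i is the counter for block i; P_i = C_i ⊕ S_i.
P[0]: T = 0x7, S = E(K, T) = 0x6; 0x2 ⊕ 0x6 = 0x4.
P[1]: T = 0x8, S = E(K, T) = 0x7; 0x1 ⊕ 0x7 = 0x6.
P[2]: T = 0x9, S = E(K, T) = 0x8; 0x8 ⊕ 0x8 = 0x0.
P[3]: T = 0xA, S = E(K, T) = 0x9; 0x6 ⊕ 0x9 = 0xF.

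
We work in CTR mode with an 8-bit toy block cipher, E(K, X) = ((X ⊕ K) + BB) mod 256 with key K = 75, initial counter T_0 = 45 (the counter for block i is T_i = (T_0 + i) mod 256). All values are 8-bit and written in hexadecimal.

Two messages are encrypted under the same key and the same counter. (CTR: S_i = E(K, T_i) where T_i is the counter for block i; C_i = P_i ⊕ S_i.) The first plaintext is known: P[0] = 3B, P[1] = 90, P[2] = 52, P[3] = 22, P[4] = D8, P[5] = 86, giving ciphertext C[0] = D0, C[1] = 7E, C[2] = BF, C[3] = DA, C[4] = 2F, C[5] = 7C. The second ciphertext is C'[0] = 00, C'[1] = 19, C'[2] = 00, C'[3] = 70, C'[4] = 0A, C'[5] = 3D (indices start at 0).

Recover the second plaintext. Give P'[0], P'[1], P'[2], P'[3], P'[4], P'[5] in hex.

P'[0] = EB, P'[1] = F7, P'[2] = ED, P'[3] = 88, P'[4] = FD, P'[5] = C7

In CTR with a reused counter, both messages share the same keystream S_i, so C_i ⊕ C'_i = P_i ⊕ P'_i and thus P'_i = P_i ⊕ C_i ⊕ C'_i.
P'[0]: 3B ⊕ D0 ⊕ 00 = EB.
P'[1]: 90 ⊕ 7E ⊕ 19 = F7.
P'[2]: 52 ⊕ BF ⊕ 00 = ED.
P'[3]: 22 ⊕ DA ⊕ 70 = 88.
P'[4]: D8 ⊕ 2F ⊕ 0A = FD.
P'[5]: 86 ⊕ 7C ⊕ 3D = C7.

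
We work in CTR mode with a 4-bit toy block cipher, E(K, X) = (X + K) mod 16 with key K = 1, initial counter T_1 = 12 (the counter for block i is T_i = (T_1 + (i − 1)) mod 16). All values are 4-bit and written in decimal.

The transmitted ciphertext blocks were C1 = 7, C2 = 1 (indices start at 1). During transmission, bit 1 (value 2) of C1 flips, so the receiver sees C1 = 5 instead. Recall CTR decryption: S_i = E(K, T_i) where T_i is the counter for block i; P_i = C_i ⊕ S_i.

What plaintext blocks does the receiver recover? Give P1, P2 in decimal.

Only C1 changed, to 5. In CTR, a change in C_i flips the same bit in P_i only; the keystream is unaffected. Decrypting the received ciphertext:
P1: T = 12, S = E(K, T) = 13; 5 ⊕ 13 = 8.
P2: T = 13, S = E(K, T) = 14; 1 ⊕ 14 = 15.
Blocks that differ from the original plaintext: P1.

P1 = 8, P2 = 15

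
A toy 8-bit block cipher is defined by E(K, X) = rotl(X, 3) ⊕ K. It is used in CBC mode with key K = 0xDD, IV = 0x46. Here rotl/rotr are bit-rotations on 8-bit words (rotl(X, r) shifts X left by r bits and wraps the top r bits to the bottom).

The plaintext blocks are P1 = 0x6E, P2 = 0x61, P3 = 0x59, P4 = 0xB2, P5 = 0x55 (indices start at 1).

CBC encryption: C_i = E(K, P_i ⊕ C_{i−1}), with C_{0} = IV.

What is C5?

C5 = 0x94

C1: P1 ⊕ 0x46 = 0x28; E(K, 0x28) = 0x9C.
C2: P2 ⊕ 0x9C = 0xFD; E(K, 0xFD) = 0x32.
C3: P3 ⊕ 0x32 = 0x6B; E(K, 0x6B) = 0x86.
C4: P4 ⊕ 0x86 = 0x34; E(K, 0x34) = 0x7C.
C5: P5 ⊕ 0x7C = 0x29; E(K, 0x29) = 0x94.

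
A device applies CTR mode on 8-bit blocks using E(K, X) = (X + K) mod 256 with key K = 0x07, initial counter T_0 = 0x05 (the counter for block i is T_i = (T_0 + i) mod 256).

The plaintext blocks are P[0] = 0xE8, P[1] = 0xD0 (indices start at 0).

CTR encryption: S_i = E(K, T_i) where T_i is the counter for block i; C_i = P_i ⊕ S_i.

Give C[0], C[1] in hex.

C[0] = 0xE4, C[1] = 0xDD

C[0]: T = 0x05, S = E(K, T) = 0x0C; 0xE8 ⊕ 0x0C = 0xE4.
C[1]: T = 0x06, S = E(K, T) = 0x0D; 0xD0 ⊕ 0x0D = 0xDD.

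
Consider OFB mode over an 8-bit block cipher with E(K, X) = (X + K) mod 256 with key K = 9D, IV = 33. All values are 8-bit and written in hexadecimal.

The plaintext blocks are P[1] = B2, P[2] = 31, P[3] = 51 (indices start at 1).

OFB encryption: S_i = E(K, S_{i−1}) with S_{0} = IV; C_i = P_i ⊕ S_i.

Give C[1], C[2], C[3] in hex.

C[1] = 62, C[2] = 5C, C[3] = 5B

C[1]: S = E(K, 33) = D0; B2 ⊕ D0 = 62.
C[2]: S = E(K, D0) = 6D; 31 ⊕ 6D = 5C.
C[3]: S = E(K, 6D) = 0A; 51 ⊕ 0A = 5B.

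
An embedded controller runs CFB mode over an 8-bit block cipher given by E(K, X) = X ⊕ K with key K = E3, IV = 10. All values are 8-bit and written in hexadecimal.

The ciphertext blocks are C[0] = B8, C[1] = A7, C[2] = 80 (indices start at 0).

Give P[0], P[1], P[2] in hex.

CFB decryption: P_i = C_i ⊕ E(K, C_{i−1}), with C_{−1} = IV.
P[0]: E(K, 10) = F3; B8 ⊕ F3 = 4B.
P[1]: E(K, B8) = 5B; A7 ⊕ 5B = FC.
P[2]: E(K, A7) = 44; 80 ⊕ 44 = C4.

P[0] = 4B, P[1] = FC, P[2] = C4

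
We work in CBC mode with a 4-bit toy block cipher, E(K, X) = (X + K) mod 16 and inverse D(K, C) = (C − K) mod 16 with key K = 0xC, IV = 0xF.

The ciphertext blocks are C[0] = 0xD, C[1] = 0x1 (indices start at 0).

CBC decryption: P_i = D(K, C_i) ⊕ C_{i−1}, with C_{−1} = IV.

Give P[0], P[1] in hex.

P[0]: D(K, 0xD) = 0x1; 0x1 ⊕ 0xF = 0xE.
P[1]: D(K, 0x1) = 0x5; 0x5 ⊕ 0xD = 0x8.

P[0] = 0xE, P[1] = 0x8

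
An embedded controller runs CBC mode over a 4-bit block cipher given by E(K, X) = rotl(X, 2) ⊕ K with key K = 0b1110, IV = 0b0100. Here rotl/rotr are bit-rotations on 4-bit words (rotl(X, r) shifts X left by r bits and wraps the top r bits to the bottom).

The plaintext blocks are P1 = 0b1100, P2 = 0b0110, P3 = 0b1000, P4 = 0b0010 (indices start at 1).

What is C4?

CBC encryption: C_i = E(K, P_i ⊕ C_{i−1}), with C_{0} = IV.
C1: P1 ⊕ 0b0100 = 0b1000; E(K, 0b1000) = 0b1100.
C2: P2 ⊕ 0b1100 = 0b1010; E(K, 0b1010) = 0b0100.
C3: P3 ⊕ 0b0100 = 0b1100; E(K, 0b1100) = 0b1101.
C4: P4 ⊕ 0b1101 = 0b1111; E(K, 0b1111) = 0b0001.

C4 = 0b0001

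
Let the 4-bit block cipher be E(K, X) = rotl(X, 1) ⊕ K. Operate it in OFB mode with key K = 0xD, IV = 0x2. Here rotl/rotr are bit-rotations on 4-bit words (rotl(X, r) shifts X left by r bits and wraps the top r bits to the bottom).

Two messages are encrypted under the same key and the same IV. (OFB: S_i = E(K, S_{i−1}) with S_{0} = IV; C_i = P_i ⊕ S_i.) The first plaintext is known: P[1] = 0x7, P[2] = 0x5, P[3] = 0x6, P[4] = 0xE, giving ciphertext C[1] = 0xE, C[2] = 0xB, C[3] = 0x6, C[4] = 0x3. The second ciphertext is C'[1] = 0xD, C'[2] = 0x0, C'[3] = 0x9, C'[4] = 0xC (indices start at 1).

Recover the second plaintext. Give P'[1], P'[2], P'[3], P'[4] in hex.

In OFB with a reused IV, both messages share the same keystream S_i, so C_i ⊕ C'_i = P_i ⊕ P'_i and thus P'_i = P_i ⊕ C_i ⊕ C'_i.
P'[1]: 0x7 ⊕ 0xE ⊕ 0xD = 0x4.
P'[2]: 0x5 ⊕ 0xB ⊕ 0x0 = 0xE.
P'[3]: 0x6 ⊕ 0x6 ⊕ 0x9 = 0x9.
P'[4]: 0xE ⊕ 0x3 ⊕ 0xC = 0x1.

P'[1] = 0x4, P'[2] = 0xE, P'[3] = 0x9, P'[4] = 0x1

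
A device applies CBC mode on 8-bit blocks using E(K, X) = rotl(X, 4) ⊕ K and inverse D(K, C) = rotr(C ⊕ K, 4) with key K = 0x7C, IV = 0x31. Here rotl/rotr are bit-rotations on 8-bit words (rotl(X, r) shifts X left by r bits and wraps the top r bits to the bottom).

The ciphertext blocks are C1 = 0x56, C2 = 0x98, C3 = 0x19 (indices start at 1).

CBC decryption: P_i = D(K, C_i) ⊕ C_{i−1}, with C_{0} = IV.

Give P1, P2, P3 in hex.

P1: D(K, 0x56) = 0xA2; 0xA2 ⊕ 0x31 = 0x93.
P2: D(K, 0x98) = 0x4E; 0x4E ⊕ 0x56 = 0x18.
P3: D(K, 0x19) = 0x56; 0x56 ⊕ 0x98 = 0xCE.

P1 = 0x93, P2 = 0x18, P3 = 0xCE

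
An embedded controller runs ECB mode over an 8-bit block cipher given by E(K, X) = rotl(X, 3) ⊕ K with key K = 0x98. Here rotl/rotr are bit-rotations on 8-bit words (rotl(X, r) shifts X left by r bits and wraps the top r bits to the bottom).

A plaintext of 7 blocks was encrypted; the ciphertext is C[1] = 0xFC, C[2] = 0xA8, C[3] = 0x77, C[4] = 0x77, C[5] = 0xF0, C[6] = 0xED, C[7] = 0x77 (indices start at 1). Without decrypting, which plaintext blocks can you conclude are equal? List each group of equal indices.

P[3] = P[4] = P[7]

ECB encrypts each block independently with the same key, so equal ciphertext blocks imply equal plaintext blocks.
C[3] = C[4] = C[7] = 0x77, so P[3] = P[4] = P[7].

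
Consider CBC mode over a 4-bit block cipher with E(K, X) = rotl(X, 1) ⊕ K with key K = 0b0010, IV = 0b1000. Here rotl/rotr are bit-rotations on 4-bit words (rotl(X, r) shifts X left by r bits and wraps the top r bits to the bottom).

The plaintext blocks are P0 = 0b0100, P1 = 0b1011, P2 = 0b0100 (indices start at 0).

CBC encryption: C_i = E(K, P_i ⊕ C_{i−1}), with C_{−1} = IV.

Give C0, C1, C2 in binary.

C0 = 0b1011, C1 = 0b0010, C2 = 0b1110

C0: P0 ⊕ 0b1000 = 0b1100; E(K, 0b1100) = 0b1011.
C1: P1 ⊕ 0b1011 = 0b0000; E(K, 0b0000) = 0b0010.
C2: P2 ⊕ 0b0010 = 0b0110; E(K, 0b0110) = 0b1110.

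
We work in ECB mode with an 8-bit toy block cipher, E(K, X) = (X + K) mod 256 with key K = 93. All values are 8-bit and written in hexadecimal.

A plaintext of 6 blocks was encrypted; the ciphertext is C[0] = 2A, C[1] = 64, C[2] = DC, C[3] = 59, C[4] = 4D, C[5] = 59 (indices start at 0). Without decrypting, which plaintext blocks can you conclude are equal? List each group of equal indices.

ECB encrypts each block independently with the same key, so equal ciphertext blocks imply equal plaintext blocks.
C[3] = C[5] = 59, so P[3] = P[5].

P[3] = P[5]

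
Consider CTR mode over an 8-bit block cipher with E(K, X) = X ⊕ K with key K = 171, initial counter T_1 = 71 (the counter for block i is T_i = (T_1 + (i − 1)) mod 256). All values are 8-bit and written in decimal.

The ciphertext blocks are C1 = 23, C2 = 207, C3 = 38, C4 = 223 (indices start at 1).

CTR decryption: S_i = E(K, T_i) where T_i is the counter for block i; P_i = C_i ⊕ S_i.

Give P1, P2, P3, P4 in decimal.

P1 = 251, P2 = 44, P3 = 196, P4 = 62

P1: T = 71, S = E(K, T) = 236; 23 ⊕ 236 = 251.
P2: T = 72, S = E(K, T) = 227; 207 ⊕ 227 = 44.
P3: T = 73, S = E(K, T) = 226; 38 ⊕ 226 = 196.
P4: T = 74, S = E(K, T) = 225; 223 ⊕ 225 = 62.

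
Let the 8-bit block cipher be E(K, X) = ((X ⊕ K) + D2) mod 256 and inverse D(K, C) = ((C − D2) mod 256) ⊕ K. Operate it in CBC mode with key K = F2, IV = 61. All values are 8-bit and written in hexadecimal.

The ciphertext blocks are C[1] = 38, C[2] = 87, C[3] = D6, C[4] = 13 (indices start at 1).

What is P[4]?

CBC decryption: P_i = D(K, C_i) ⊕ C_{i−1}, with C_{0} = IV.
P[4]: D(K, 13) = B3; B3 ⊕ D6 = 65.

P[4] = 65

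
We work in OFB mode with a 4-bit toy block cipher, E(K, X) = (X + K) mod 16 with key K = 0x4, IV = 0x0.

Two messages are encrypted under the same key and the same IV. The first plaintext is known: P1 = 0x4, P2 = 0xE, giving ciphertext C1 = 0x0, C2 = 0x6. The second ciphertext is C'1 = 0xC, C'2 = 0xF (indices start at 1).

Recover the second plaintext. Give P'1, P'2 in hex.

P'1 = 0x8, P'2 = 0x7

In OFB with a reused IV, both messages share the same keystream S_i, so C_i ⊕ C'_i = P_i ⊕ P'_i and thus P'_i = P_i ⊕ C_i ⊕ C'_i.
P'1: 0x4 ⊕ 0x0 ⊕ 0xC = 0x8.
P'2: 0xE ⊕ 0x6 ⊕ 0xF = 0x7.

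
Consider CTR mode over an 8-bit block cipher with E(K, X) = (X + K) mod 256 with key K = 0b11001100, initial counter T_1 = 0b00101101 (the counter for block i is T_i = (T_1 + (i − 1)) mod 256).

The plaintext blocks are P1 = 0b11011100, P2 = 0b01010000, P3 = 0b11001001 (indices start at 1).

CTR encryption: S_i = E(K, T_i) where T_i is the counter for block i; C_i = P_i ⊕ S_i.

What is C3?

C1: T = 0b00101101, S = E(K, T) = 0b11111001; 0b11011100 ⊕ 0b11111001 = 0b00100101.
C2: T = 0b00101110, S = E(K, T) = 0b11111010; 0b01010000 ⊕ 0b11111010 = 0b10101010.
C3: T = 0b00101111, S = E(K, T) = 0b11111011; 0b11001001 ⊕ 0b11111011 = 0b00110010.

C3 = 0b00110010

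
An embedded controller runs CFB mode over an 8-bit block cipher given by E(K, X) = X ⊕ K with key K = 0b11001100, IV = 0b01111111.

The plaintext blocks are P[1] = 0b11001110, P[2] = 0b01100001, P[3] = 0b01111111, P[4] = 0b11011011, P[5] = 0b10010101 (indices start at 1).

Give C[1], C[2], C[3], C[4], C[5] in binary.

CFB encryption: C_i = P_i ⊕ E(K, C_{i−1}), with C_{0} = IV.
C[1]: E(K, 0b01111111) = 0b10110011; 0b11001110 ⊕ 0b10110011 = 0b01111101.
C[2]: E(K, 0b01111101) = 0b10110001; 0b01100001 ⊕ 0b10110001 = 0b11010000.
C[3]: E(K, 0b11010000) = 0b00011100; 0b01111111 ⊕ 0b00011100 = 0b01100011.
C[4]: E(K, 0b01100011) = 0b10101111; 0b11011011 ⊕ 0b10101111 = 0b01110100.
C[5]: E(K, 0b01110100) = 0b10111000; 0b10010101 ⊕ 0b10111000 = 0b00101101.

C[1] = 0b01111101, C[2] = 0b11010000, C[3] = 0b01100011, C[4] = 0b01110100, C[5] = 0b00101101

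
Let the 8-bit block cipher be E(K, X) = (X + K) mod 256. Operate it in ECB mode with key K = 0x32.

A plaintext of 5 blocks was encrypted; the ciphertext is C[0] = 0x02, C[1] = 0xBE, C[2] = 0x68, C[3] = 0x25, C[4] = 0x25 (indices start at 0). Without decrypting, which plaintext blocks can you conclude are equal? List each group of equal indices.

ECB encrypts each block independently with the same key, so equal ciphertext blocks imply equal plaintext blocks.
C[3] = C[4] = 0x25, so P[3] = P[4].

P[3] = P[4]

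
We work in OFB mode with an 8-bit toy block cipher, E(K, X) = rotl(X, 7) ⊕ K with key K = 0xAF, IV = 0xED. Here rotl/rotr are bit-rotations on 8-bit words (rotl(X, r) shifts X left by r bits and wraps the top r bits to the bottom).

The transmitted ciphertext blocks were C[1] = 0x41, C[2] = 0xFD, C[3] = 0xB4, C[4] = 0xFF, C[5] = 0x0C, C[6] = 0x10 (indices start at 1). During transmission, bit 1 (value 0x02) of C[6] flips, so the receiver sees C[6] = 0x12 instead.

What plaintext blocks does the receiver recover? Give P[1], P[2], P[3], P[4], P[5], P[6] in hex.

P[1] = 0x18, P[2] = 0xFE, P[3] = 0x9A, P[4] = 0x47, P[5] = 0xFF, P[6] = 0x44

OFB decryption: S_i = E(K, S_{i−1}) with S_{0} = IV; P_i = C_i ⊕ S_i.
Only C[6] changed, to 0x12. In OFB, a change in C_i flips the same bit in P_i only; the keystream is unaffected. Decrypting the received ciphertext:
P[1]: S = E(K, 0xED) = 0x59; 0x41 ⊕ 0x59 = 0x18.
P[2]: S = E(K, 0x59) = 0x03; 0xFD ⊕ 0x03 = 0xFE.
P[3]: S = E(K, 0x03) = 0x2E; 0xB4 ⊕ 0x2E = 0x9A.
P[4]: S = E(K, 0x2E) = 0xB8; 0xFF ⊕ 0xB8 = 0x47.
P[5]: S = E(K, 0xB8) = 0xF3; 0x0C ⊕ 0xF3 = 0xFF.
P[6]: S = E(K, 0xF3) = 0x56; 0x12 ⊕ 0x56 = 0x44.
Blocks that differ from the original plaintext: P[6].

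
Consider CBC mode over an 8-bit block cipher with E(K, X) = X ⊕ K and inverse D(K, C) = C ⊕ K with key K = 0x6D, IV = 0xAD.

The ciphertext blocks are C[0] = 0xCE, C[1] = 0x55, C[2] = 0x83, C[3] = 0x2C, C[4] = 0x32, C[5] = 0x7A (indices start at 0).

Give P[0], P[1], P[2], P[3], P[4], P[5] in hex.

P[0] = 0x0E, P[1] = 0xF6, P[2] = 0xBB, P[3] = 0xC2, P[4] = 0x73, P[5] = 0x25

CBC decryption: P_i = D(K, C_i) ⊕ C_{i−1}, with C_{−1} = IV.
P[0]: D(K, 0xCE) = 0xA3; 0xA3 ⊕ 0xAD = 0x0E.
P[1]: D(K, 0x55) = 0x38; 0x38 ⊕ 0xCE = 0xF6.
P[2]: D(K, 0x83) = 0xEE; 0xEE ⊕ 0x55 = 0xBB.
P[3]: D(K, 0x2C) = 0x41; 0x41 ⊕ 0x83 = 0xC2.
P[4]: D(K, 0x32) = 0x5F; 0x5F ⊕ 0x2C = 0x73.
P[5]: D(K, 0x7A) = 0x17; 0x17 ⊕ 0x32 = 0x25.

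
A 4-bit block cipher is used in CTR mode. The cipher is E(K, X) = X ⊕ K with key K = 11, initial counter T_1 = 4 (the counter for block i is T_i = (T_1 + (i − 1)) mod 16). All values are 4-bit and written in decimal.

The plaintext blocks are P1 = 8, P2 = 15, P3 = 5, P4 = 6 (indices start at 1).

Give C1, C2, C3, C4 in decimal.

CTR encryption: S_i = E(K, T_i) where T_i is the counter for block i; C_i = P_i ⊕ S_i.
C1: T = 4, S = E(K, T) = 15; 8 ⊕ 15 = 7.
C2: T = 5, S = E(K, T) = 14; 15 ⊕ 14 = 1.
C3: T = 6, S = E(K, T) = 13; 5 ⊕ 13 = 8.
C4: T = 7, S = E(K, T) = 12; 6 ⊕ 12 = 10.

C1 = 7, C2 = 1, C3 = 8, C4 = 10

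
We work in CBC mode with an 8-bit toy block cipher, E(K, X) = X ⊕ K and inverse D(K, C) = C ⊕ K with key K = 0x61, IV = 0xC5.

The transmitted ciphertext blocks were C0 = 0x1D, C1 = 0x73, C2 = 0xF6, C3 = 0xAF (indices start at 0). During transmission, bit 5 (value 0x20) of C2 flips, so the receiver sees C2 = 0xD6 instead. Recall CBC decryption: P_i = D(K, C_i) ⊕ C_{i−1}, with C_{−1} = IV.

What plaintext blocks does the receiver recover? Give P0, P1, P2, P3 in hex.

P0 = 0xB9, P1 = 0x0F, P2 = 0xC4, P3 = 0x18

Only C2 changed, to 0xD6. In CBC, a change in C_i garbles P_i and flips the same bit in P_{i+1}. Decrypting the received ciphertext:
P0: D(K, 0x1D) = 0x7C; 0x7C ⊕ 0xC5 = 0xB9.
P1: D(K, 0x73) = 0x12; 0x12 ⊕ 0x1D = 0x0F.
P2: D(K, 0xD6) = 0xB7; 0xB7 ⊕ 0x73 = 0xC4.
P3: D(K, 0xAF) = 0xCE; 0xCE ⊕ 0xD6 = 0x18.
Blocks that differ from the original plaintext: P2, P3.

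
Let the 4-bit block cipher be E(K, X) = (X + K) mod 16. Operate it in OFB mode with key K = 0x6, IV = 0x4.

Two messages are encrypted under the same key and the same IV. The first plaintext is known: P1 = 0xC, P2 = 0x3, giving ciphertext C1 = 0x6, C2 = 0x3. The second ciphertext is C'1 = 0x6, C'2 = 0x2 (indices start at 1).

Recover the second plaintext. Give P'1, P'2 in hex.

In OFB with a reused IV, both messages share the same keystream S_i, so C_i ⊕ C'_i = P_i ⊕ P'_i and thus P'_i = P_i ⊕ C_i ⊕ C'_i.
P'1: 0xC ⊕ 0x6 ⊕ 0x6 = 0xC.
P'2: 0x3 ⊕ 0x3 ⊕ 0x2 = 0x2.

P'1 = 0xC, P'2 = 0x2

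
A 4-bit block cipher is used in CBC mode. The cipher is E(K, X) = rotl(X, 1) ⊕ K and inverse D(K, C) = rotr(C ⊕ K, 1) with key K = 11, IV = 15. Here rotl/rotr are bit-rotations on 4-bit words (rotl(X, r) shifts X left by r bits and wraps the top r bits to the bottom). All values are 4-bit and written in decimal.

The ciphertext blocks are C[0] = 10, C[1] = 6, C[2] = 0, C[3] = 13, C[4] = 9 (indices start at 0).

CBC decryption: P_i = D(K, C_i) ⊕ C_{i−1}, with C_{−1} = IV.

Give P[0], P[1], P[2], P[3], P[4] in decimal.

P[0] = 7, P[1] = 4, P[2] = 11, P[3] = 3, P[4] = 12

P[0]: D(K, 10) = 8; 8 ⊕ 15 = 7.
P[1]: D(K, 6) = 14; 14 ⊕ 10 = 4.
P[2]: D(K, 0) = 13; 13 ⊕ 6 = 11.
P[3]: D(K, 13) = 3; 3 ⊕ 0 = 3.
P[4]: D(K, 9) = 1; 1 ⊕ 13 = 12.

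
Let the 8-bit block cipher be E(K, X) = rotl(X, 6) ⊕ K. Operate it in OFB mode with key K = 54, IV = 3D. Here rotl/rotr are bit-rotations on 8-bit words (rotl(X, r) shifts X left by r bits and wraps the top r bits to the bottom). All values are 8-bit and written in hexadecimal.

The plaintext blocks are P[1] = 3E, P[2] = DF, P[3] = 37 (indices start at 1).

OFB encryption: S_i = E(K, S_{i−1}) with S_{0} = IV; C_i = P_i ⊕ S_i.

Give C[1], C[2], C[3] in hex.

C[1] = 25, C[2] = 4D, C[3] = C7

C[1]: S = E(K, 3D) = 1B; 3E ⊕ 1B = 25.
C[2]: S = E(K, 1B) = 92; DF ⊕ 92 = 4D.
C[3]: S = E(K, 92) = F0; 37 ⊕ F0 = C7.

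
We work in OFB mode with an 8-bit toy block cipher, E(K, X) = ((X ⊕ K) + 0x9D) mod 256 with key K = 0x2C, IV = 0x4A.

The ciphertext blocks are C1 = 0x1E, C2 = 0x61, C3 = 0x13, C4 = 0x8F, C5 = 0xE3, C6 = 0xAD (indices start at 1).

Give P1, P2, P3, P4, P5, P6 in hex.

OFB decryption: S_i = E(K, S_{i−1}) with S_{0} = IV; P_i = C_i ⊕ S_i.
P1: S = E(K, 0x4A) = 0x03; 0x1E ⊕ 0x03 = 0x1D.
P2: S = E(K, 0x03) = 0xCC; 0x61 ⊕ 0xCC = 0xAD.
P3: S = E(K, 0xCC) = 0x7D; 0x13 ⊕ 0x7D = 0x6E.
P4: S = E(K, 0x7D) = 0xEE; 0x8F ⊕ 0xEE = 0x61.
P5: S = E(K, 0xEE) = 0x5F; 0xE3 ⊕ 0x5F = 0xBC.
P6: S = E(K, 0x5F) = 0x10; 0xAD ⊕ 0x10 = 0xBD.

P1 = 0x1D, P2 = 0xAD, P3 = 0x6E, P4 = 0x61, P5 = 0xBC, P6 = 0xBD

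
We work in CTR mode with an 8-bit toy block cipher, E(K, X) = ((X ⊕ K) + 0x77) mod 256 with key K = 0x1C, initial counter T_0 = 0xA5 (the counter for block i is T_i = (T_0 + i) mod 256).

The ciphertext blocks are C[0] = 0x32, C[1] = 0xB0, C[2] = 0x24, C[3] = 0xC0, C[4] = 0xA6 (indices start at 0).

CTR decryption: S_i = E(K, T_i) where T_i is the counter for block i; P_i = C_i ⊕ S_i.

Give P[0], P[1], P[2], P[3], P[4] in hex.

P[0] = 0x02, P[1] = 0x81, P[2] = 0x16, P[3] = 0xEB, P[4] = 0x8A

P[0]: T = 0xA5, S = E(K, T) = 0x30; 0x32 ⊕ 0x30 = 0x02.
P[1]: T = 0xA6, S = E(K, T) = 0x31; 0xB0 ⊕ 0x31 = 0x81.
P[2]: T = 0xA7, S = E(K, T) = 0x32; 0x24 ⊕ 0x32 = 0x16.
P[3]: T = 0xA8, S = E(K, T) = 0x2B; 0xC0 ⊕ 0x2B = 0xEB.
P[4]: T = 0xA9, S = E(K, T) = 0x2C; 0xA6 ⊕ 0x2C = 0x8A.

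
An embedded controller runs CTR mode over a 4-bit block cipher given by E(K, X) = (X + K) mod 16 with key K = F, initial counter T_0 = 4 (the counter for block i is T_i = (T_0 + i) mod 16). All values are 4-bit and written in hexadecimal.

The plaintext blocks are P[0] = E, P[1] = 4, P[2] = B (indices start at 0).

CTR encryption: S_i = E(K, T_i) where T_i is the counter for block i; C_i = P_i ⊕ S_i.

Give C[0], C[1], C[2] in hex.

C[0] = D, C[1] = 0, C[2] = E

C[0]: T = 4, S = E(K, T) = 3; E ⊕ 3 = D.
C[1]: T = 5, S = E(K, T) = 4; 4 ⊕ 4 = 0.
C[2]: T = 6, S = E(K, T) = 5; B ⊕ 5 = E.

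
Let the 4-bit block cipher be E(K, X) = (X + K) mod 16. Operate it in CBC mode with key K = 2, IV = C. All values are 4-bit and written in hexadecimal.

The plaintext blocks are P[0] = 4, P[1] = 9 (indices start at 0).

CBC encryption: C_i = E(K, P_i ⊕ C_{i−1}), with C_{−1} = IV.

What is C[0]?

C[0]: P[0] ⊕ C = 8; E(K, 8) = A.

C[0] = A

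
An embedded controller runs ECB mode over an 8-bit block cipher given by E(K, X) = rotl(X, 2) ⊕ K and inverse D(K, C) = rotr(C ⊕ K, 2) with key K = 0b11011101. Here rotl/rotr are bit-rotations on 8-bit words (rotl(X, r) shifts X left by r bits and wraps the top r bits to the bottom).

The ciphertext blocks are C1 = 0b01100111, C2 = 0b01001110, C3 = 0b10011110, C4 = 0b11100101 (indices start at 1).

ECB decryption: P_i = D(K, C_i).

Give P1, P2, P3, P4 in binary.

P1 = 0b10101110, P2 = 0b11100100, P3 = 0b11010000, P4 = 0b00001110

P1: D(K, 0b01100111) = 0b10101110.
P2: D(K, 0b01001110) = 0b11100100.
P3: D(K, 0b10011110) = 0b11010000.
P4: D(K, 0b11100101) = 0b00001110.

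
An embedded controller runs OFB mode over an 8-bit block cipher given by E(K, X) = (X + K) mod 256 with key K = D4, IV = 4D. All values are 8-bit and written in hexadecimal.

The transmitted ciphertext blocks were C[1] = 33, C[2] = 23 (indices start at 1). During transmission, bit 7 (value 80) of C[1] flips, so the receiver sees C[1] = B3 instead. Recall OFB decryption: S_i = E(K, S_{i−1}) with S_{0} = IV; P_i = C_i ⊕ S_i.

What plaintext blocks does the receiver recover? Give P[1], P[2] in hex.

P[1] = 92, P[2] = D6

Only C[1] changed, to B3. In OFB, a change in C_i flips the same bit in P_i only; the keystream is unaffected. Decrypting the received ciphertext:
P[1]: S = E(K, 4D) = 21; B3 ⊕ 21 = 92.
P[2]: S = E(K, 21) = F5; 23 ⊕ F5 = D6.
Blocks that differ from the original plaintext: P[1].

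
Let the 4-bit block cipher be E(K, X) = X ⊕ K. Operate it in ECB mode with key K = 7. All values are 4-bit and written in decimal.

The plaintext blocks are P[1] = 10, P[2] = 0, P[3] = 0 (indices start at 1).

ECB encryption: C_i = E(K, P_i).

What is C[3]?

C[3]: E(K, 0) = 7.

C[3] = 7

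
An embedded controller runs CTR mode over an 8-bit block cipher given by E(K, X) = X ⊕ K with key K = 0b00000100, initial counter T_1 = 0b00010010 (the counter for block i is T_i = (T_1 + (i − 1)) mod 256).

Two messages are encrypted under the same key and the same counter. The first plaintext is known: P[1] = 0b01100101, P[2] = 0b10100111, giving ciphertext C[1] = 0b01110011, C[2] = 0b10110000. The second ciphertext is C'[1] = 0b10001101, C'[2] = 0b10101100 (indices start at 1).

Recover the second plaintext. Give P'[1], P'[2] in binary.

In CTR with a reused counter, both messages share the same keystream S_i, so C_i ⊕ C'_i = P_i ⊕ P'_i and thus P'_i = P_i ⊕ C_i ⊕ C'_i.
P'[1]: 0b01100101 ⊕ 0b01110011 ⊕ 0b10001101 = 0b10011011.
P'[2]: 0b10100111 ⊕ 0b10110000 ⊕ 0b10101100 = 0b10111011.

P'[1] = 0b10011011, P'[2] = 0b10111011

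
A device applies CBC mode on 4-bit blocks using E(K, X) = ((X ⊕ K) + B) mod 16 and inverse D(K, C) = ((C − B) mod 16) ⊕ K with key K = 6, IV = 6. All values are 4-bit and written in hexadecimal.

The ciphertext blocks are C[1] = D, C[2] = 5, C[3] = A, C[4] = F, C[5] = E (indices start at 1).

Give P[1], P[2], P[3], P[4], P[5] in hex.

CBC decryption: P_i = D(K, C_i) ⊕ C_{i−1}, with C_{0} = IV.
P[1]: D(K, D) = 4; 4 ⊕ 6 = 2.
P[2]: D(K, 5) = C; C ⊕ D = 1.
P[3]: D(K, A) = 9; 9 ⊕ 5 = C.
P[4]: D(K, F) = 2; 2 ⊕ A = 8.
P[5]: D(K, E) = 5; 5 ⊕ F = A.

P[1] = 2, P[2] = 1, P[3] = C, P[4] = 8, P[5] = A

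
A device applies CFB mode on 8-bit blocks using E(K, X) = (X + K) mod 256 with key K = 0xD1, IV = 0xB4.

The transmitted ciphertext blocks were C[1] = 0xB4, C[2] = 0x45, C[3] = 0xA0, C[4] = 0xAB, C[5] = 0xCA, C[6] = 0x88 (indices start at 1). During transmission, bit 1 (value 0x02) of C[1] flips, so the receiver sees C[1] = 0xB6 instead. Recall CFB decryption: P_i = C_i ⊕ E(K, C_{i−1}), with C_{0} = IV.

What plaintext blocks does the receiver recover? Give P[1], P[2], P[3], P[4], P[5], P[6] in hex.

P[1] = 0x33, P[2] = 0xC2, P[3] = 0xB6, P[4] = 0xDA, P[5] = 0xB6, P[6] = 0x13

Only C[1] changed, to 0xB6. In CFB, a change in C_i flips the same bit in P_i and garbles P_{i+1}. Decrypting the received ciphertext:
P[1]: E(K, 0xB4) = 0x85; 0xB6 ⊕ 0x85 = 0x33.
P[2]: E(K, 0xB6) = 0x87; 0x45 ⊕ 0x87 = 0xC2.
P[3]: E(K, 0x45) = 0x16; 0xA0 ⊕ 0x16 = 0xB6.
P[4]: E(K, 0xA0) = 0x71; 0xAB ⊕ 0x71 = 0xDA.
P[5]: E(K, 0xAB) = 0x7C; 0xCA ⊕ 0x7C = 0xB6.
P[6]: E(K, 0xCA) = 0x9B; 0x88 ⊕ 0x9B = 0x13.
Blocks that differ from the original plaintext: P[1], P[2].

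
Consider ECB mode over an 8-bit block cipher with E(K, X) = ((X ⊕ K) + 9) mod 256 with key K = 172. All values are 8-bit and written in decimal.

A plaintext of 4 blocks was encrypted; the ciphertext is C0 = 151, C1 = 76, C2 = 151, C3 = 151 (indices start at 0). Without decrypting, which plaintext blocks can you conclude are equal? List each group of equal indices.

ECB encrypts each block independently with the same key, so equal ciphertext blocks imply equal plaintext blocks.
C0 = C2 = C3 = 151, so P0 = P2 = P3.

P0 = P2 = P3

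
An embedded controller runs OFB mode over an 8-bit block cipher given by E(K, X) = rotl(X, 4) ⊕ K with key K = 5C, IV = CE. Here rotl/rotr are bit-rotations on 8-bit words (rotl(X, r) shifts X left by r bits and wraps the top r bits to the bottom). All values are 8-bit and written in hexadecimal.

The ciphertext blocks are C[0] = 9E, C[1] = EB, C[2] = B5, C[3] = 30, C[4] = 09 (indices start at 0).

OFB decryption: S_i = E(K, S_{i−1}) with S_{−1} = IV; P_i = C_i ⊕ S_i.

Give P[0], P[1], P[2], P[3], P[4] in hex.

P[0]: S = E(K, CE) = B0; 9E ⊕ B0 = 2E.
P[1]: S = E(K, B0) = 57; EB ⊕ 57 = BC.
P[2]: S = E(K, 57) = 29; B5 ⊕ 29 = 9C.
P[3]: S = E(K, 29) = CE; 30 ⊕ CE = FE.
P[4]: S = E(K, CE) = B0; 09 ⊕ B0 = B9.

P[0] = 2E, P[1] = BC, P[2] = 9C, P[3] = FE, P[4] = B9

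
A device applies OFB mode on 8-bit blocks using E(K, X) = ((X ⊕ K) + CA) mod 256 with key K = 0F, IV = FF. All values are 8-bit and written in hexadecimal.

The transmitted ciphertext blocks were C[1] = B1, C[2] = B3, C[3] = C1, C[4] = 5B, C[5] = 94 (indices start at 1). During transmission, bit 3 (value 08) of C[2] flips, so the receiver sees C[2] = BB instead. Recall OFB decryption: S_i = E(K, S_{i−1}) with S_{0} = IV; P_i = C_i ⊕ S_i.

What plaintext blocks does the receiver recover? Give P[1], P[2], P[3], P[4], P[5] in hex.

Only C[2] changed, to BB. In OFB, a change in C_i flips the same bit in P_i only; the keystream is unaffected. Decrypting the received ciphertext:
P[1]: S = E(K, FF) = BA; B1 ⊕ BA = 0B.
P[2]: S = E(K, BA) = 7F; BB ⊕ 7F = C4.
P[3]: S = E(K, 7F) = 3A; C1 ⊕ 3A = FB.
P[4]: S = E(K, 3A) = FF; 5B ⊕ FF = A4.
P[5]: S = E(K, FF) = BA; 94 ⊕ BA = 2E.
Blocks that differ from the original plaintext: P[2].

P[1] = 0B, P[2] = C4, P[3] = FB, P[4] = A4, P[5] = 2E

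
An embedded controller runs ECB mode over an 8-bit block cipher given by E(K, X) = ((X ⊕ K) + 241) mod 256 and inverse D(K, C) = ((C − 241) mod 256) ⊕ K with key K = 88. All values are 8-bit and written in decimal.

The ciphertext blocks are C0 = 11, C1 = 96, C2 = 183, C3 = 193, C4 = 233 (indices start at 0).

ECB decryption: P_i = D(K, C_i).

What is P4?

P4: D(K, 233) = 160.

P4 = 160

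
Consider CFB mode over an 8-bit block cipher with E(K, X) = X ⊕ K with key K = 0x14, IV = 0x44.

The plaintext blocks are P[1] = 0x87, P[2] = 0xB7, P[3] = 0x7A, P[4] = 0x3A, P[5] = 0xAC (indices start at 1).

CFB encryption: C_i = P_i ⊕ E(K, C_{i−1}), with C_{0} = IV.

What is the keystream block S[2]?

C[1]: E(K, 0x44) = 0x50; 0x87 ⊕ 0x50 = 0xD7.
C[2]: E(K, 0xD7) = 0xC3; 0xB7 ⊕ 0xC3 = 0x74.
So S[2] = 0xC3.

0xC3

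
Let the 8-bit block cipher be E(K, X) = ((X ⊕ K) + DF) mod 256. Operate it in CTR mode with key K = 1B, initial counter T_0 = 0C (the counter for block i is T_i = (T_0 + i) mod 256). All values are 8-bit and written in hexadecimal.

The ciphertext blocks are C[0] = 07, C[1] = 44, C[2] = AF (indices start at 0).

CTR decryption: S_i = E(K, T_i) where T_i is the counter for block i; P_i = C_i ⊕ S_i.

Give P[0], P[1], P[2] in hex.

P[0]: T = 0C, S = E(K, T) = F6; 07 ⊕ F6 = F1.
P[1]: T = 0D, S = E(K, T) = F5; 44 ⊕ F5 = B1.
P[2]: T = 0E, S = E(K, T) = F4; AF ⊕ F4 = 5B.

P[0] = F1, P[1] = B1, P[2] = 5B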